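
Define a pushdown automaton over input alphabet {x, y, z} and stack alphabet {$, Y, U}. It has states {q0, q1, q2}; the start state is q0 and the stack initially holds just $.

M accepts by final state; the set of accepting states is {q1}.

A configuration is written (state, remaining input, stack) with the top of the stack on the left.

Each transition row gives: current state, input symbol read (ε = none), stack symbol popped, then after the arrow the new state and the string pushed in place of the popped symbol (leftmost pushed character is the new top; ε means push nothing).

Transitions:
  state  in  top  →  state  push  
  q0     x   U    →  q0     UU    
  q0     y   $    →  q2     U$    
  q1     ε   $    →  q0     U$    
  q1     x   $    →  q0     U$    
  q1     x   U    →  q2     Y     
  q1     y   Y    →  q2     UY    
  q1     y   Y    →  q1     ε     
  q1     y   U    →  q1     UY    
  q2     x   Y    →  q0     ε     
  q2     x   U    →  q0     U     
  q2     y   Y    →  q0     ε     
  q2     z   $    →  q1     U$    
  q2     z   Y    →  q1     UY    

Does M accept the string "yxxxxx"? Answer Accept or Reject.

No computation consumes all input and reaches a final state.

Reject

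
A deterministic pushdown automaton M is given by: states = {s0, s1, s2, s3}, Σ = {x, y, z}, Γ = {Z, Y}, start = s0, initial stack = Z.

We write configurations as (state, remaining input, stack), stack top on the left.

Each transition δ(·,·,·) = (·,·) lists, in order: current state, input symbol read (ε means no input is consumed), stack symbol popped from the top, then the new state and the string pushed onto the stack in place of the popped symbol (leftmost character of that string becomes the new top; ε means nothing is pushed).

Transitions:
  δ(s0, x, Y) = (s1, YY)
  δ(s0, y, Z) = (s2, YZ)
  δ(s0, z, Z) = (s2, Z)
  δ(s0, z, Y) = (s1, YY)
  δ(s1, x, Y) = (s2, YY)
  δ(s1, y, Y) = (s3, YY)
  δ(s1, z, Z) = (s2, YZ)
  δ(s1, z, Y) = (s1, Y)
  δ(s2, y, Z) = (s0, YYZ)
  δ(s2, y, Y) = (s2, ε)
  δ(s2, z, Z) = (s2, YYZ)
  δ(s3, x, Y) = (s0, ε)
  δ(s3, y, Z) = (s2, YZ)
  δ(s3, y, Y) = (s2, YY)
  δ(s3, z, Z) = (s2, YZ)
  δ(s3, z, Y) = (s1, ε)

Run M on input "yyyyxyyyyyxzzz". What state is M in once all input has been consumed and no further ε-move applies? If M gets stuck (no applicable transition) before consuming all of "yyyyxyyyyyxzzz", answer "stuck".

stuck

(s0, yyyyxyyyyyxzzz, Z)
  read y, top Z: go to s2, push YZ → (s2, yyyxyyyyyxzzz, YZ)
  read y, top Y: go to s2, push ε → (s2, yyxyyyyyxzzz, Z)
  read y, top Z: go to s0, push YYZ → (s0, yxyyyyyxzzz, YYZ)
No transition for (s0, y, top Y); M blocks with input yxyyyyyxzzz remaining.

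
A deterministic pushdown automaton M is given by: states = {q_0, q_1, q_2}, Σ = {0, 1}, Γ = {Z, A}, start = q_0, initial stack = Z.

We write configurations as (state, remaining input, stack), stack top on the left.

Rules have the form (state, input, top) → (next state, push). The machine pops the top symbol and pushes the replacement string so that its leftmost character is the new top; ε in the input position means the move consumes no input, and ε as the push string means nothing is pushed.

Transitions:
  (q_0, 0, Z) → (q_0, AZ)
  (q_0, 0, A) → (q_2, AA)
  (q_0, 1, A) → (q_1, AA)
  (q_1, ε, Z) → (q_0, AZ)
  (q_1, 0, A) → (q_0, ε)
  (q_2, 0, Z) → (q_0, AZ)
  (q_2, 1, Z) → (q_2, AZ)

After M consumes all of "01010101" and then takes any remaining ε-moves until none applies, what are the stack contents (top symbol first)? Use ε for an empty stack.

(q_0, 01010101, Z) ⊢ (q_0, 1010101, AZ) ⊢ (q_1, 010101, AAZ) ⊢ (q_0, 10101, AZ) ⊢ (q_1, 0101, AAZ) ⊢ (q_0, 101, AZ) ⊢ (q_1, 01, AAZ) ⊢ (q_0, 1, AZ) ⊢ (q_1, ε, AAZ)
All input consumed in state q_1 with stack AAZ.

AAZ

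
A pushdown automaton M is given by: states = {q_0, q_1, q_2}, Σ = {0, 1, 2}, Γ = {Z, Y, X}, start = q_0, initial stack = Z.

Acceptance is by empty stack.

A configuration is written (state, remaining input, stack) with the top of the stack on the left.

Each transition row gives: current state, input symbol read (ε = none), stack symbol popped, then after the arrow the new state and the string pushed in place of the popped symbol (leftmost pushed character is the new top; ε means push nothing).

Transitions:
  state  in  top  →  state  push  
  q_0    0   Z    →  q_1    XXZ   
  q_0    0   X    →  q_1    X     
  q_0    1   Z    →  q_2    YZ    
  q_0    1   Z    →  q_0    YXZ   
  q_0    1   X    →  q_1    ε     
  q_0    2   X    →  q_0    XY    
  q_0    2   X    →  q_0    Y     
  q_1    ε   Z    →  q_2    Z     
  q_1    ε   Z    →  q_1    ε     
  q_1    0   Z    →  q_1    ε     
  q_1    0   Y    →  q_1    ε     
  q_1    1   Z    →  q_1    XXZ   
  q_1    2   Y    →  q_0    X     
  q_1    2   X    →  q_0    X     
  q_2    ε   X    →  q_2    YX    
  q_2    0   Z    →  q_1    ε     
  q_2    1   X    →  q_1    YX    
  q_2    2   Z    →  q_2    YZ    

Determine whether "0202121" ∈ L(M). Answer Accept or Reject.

One accepting computation: (q_0, 0202121, Z) ⊢ (q_1, 202121, XXZ) ⊢ (q_0, 02121, XXZ) ⊢ (q_1, 2121, XXZ) ⊢ (q_0, 121, XXZ) ⊢ (q_1, 21, XZ) ⊢ (q_0, 1, XZ) ⊢ (q_1, ε, Z) ⊢ (q_1, ε, ε)
All input consumed and the stack is empty.

Accept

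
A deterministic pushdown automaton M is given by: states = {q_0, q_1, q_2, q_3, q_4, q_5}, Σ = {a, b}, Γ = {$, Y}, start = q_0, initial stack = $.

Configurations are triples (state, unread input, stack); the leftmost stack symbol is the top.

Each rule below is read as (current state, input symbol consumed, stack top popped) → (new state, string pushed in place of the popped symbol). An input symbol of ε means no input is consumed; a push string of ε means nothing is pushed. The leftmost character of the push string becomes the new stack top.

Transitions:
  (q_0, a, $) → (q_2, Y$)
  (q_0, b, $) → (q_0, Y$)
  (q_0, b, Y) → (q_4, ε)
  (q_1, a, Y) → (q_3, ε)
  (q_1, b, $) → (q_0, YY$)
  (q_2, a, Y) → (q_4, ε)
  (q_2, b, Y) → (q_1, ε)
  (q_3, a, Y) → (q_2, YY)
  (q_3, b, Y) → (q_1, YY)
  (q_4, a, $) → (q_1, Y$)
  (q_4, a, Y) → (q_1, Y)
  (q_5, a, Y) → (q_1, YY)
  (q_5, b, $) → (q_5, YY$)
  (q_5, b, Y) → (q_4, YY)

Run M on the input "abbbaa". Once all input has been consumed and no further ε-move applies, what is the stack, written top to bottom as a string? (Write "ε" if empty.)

$

(q_0, abbbaa, $) ⊢ (q_2, bbbaa, Y$) ⊢ (q_1, bbaa, $) ⊢ (q_0, baa, YY$) ⊢ (q_4, aa, Y$) ⊢ (q_1, a, Y$) ⊢ (q_3, ε, $)
All input consumed in state q_3 with stack $.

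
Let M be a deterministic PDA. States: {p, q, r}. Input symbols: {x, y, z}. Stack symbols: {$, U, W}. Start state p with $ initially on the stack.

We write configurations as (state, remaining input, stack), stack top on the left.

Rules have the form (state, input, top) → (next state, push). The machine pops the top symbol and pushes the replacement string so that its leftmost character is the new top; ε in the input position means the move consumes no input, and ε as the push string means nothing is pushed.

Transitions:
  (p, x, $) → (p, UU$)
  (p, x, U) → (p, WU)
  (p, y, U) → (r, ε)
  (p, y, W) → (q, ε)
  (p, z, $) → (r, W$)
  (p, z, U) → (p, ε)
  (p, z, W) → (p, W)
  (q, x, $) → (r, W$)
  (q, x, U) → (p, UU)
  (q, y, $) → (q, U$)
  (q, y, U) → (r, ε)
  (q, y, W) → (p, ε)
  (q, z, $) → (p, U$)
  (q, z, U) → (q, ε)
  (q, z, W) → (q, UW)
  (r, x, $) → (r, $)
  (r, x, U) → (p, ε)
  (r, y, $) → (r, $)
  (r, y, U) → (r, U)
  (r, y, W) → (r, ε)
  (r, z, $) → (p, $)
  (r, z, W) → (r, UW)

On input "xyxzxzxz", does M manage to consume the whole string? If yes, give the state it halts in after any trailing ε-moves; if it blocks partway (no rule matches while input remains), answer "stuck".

stuck

(p, xyxzxzxz, $) ⊢ (p, yxzxzxz, UU$) ⊢ (r, xzxzxz, U$) ⊢ (p, zxzxz, $) ⊢ (r, xzxz, W$)
No transition for (r, x, top W); M blocks with input xzxz remaining.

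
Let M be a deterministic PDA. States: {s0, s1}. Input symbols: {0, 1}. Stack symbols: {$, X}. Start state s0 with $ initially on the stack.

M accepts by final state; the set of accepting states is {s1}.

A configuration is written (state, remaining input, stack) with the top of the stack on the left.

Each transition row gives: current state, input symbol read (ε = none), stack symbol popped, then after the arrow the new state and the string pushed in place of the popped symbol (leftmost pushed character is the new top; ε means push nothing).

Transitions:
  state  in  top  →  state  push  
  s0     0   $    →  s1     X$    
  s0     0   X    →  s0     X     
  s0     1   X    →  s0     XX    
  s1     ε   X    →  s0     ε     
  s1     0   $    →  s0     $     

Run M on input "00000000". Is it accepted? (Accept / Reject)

(s0, 00000000, $) ⊢ (s1, 0000000, X$) ⊢ (s0, 0000000, $) ⊢ (s1, 000000, X$) ⊢ (s0, 000000, $) ⊢ (s1, 00000, X$) ⊢ (s0, 00000, $) ⊢ (s1, 0000, X$) ⊢ (s0, 0000, $) ⊢ (s1, 000, X$) ⊢ (s0, 000, $) ⊢ (s1, 00, X$) ⊢ (s0, 00, $) ⊢ (s1, 0, X$) ⊢ (s0, 0, $) ⊢ (s1, ε, X$)
All input consumed; state s1 ∈ F.

Accept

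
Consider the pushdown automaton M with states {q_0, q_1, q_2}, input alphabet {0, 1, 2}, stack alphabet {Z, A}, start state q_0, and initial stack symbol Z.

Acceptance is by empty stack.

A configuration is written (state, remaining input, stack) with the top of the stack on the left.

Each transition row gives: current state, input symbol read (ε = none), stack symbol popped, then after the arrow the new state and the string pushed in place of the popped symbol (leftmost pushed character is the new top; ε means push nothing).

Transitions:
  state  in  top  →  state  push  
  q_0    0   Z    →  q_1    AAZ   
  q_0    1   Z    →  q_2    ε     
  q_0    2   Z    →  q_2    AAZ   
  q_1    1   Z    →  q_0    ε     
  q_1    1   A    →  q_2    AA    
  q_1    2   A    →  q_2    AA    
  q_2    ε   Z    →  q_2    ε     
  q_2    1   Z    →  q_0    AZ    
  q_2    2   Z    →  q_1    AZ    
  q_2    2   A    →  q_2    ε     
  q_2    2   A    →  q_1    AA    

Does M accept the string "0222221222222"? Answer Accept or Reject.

Accept

One accepting computation: (q_0, 0222221222222, Z) ⊢ (q_1, 222221222222, AAZ) ⊢ (q_2, 22221222222, AAAZ) ⊢ (q_2, 2221222222, AAZ) ⊢ (q_2, 221222222, AZ) ⊢ (q_2, 21222222, Z) ⊢ (q_1, 1222222, AZ) ⊢ (q_2, 222222, AAZ) ⊢ (q_2, 22222, AZ) ⊢ (q_2, 2222, Z) ⊢ (q_1, 222, AZ) ⊢ (q_2, 22, AAZ) ⊢ (q_2, 2, AZ) ⊢ (q_2, ε, Z) ⊢ (q_2, ε, ε)
All input consumed and the stack is empty.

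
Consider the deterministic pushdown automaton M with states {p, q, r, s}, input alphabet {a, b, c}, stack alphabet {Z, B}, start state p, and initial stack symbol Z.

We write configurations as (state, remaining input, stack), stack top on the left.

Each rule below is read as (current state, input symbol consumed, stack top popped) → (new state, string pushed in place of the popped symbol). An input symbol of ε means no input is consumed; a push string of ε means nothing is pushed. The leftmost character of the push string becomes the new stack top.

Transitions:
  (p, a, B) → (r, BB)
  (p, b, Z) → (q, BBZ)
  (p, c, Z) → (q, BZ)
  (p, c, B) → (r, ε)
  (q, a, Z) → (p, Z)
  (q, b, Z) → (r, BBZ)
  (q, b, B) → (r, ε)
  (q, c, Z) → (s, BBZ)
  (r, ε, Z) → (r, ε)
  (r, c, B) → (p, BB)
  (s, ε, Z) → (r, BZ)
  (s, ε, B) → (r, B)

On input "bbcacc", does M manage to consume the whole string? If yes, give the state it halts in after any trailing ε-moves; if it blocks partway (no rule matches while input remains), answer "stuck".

(p, bbcacc, Z)
  read b, top Z: go to q, push BBZ → (q, bcacc, BBZ)
  read b, top B: go to r, push ε → (r, cacc, BZ)
  read c, top B: go to p, push BB → (p, acc, BBZ)
  read a, top B: go to r, push BB → (r, cc, BBBZ)
  read c, top B: go to p, push BB → (p, c, BBBBZ)
  read c, top B: go to r, push ε → (r, ε, BBBZ)
All input consumed; M is in state r.

r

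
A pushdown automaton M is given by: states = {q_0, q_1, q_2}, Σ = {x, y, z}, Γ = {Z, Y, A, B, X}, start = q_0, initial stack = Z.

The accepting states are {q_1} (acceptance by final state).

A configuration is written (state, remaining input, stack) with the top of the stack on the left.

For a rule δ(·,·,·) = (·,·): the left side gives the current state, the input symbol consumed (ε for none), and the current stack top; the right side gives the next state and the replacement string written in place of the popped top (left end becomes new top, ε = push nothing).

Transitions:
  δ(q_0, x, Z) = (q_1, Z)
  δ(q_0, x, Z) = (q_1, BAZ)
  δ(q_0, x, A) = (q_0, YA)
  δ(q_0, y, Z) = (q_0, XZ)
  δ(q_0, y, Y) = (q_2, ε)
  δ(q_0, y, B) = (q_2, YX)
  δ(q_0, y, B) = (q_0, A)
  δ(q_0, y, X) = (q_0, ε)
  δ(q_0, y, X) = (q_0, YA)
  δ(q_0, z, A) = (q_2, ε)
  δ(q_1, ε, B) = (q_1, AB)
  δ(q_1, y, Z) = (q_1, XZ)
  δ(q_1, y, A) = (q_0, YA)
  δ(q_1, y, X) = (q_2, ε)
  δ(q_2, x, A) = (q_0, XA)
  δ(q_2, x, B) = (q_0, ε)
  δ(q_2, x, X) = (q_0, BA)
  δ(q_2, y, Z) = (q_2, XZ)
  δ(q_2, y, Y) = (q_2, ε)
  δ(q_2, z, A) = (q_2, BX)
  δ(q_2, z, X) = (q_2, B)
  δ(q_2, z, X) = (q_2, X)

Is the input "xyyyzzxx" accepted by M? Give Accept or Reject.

One accepting computation: (q_0, xyyyzzxx, Z) ⊢ (q_1, yyyzzxx, Z) ⊢ (q_1, yyzzxx, XZ) ⊢ (q_2, yzzxx, Z) ⊢ (q_2, zzxx, XZ) ⊢ (q_2, zxx, XZ) ⊢ (q_2, xx, BZ) ⊢ (q_0, x, Z) ⊢ (q_1, ε, Z)
All input consumed and state q_1 ∈ F.

Accept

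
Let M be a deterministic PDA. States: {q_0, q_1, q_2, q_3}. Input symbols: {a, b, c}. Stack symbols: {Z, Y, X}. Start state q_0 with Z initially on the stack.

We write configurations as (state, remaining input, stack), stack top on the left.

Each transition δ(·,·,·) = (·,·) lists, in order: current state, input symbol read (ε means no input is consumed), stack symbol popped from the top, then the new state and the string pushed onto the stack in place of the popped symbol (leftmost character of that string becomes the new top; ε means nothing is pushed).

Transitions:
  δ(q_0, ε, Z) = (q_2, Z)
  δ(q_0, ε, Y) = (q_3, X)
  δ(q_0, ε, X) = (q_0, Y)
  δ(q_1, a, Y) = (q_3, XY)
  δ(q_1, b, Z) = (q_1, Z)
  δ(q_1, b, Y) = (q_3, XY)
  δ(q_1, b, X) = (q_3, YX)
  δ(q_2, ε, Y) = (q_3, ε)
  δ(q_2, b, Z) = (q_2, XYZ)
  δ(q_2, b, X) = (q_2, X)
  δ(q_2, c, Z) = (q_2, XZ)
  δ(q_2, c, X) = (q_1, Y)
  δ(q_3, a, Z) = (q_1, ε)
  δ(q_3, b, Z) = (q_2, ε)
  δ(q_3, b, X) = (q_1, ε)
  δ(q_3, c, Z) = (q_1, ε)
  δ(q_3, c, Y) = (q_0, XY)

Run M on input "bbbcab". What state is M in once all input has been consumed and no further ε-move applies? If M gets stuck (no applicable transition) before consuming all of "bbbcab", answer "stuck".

(q_0, bbbcab, Z)
  ε-move, top Z: go to q_2, push Z → (q_2, bbbcab, Z)
  read b, top Z: go to q_2, push XYZ → (q_2, bbcab, XYZ)
  read b, top X: go to q_2, push X → (q_2, bcab, XYZ)
  read b, top X: go to q_2, push X → (q_2, cab, XYZ)
  read c, top X: go to q_1, push Y → (q_1, ab, YYZ)
  read a, top Y: go to q_3, push XY → (q_3, b, XYYZ)
  read b, top X: go to q_1, push ε → (q_1, ε, YYZ)
All input consumed; M is in state q_1.

q_1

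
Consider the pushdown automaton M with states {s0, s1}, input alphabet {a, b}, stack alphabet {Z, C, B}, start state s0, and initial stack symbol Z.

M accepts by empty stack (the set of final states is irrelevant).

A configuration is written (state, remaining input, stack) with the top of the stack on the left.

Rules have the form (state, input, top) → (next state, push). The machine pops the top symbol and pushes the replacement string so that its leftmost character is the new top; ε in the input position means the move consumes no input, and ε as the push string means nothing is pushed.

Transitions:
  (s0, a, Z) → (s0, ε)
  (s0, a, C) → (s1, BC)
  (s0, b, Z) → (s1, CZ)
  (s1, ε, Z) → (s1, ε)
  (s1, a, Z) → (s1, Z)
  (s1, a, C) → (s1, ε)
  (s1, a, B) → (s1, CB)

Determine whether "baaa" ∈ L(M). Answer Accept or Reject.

One accepting computation: (s0, baaa, Z) ⊢ (s1, aaa, CZ) ⊢ (s1, aa, Z) ⊢ (s1, a, Z) ⊢ (s1, ε, Z) ⊢ (s1, ε, ε)
All input consumed and the stack is empty.

Accept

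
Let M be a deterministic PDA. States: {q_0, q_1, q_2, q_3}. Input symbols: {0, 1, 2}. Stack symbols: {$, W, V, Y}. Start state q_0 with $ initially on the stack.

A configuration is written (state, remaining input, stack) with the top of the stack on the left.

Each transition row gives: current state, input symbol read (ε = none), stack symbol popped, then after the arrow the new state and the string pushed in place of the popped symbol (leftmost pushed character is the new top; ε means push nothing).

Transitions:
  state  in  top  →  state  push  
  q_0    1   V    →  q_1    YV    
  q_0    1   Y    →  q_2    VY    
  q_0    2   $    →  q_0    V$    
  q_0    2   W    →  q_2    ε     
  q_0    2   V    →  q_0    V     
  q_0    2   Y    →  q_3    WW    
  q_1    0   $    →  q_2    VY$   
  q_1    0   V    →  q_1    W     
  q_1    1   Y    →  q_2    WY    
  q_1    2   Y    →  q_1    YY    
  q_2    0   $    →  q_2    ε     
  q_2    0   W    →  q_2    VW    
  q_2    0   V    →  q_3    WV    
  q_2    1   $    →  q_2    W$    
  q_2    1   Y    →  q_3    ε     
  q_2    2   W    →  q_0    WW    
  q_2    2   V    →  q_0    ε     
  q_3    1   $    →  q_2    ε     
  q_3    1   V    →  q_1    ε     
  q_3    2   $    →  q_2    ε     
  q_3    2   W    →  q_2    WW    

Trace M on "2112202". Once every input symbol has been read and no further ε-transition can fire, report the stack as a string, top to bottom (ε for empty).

WYV$

(q_0, 2112202, $)
  read 2, top $: go to q_0, push V$ → (q_0, 112202, V$)
  read 1, top V: go to q_1, push YV → (q_1, 12202, YV$)
  read 1, top Y: go to q_2, push WY → (q_2, 2202, WYV$)
  read 2, top W: go to q_0, push WW → (q_0, 202, WWYV$)
  read 2, top W: go to q_2, push ε → (q_2, 02, WYV$)
  read 0, top W: go to q_2, push VW → (q_2, 2, VWYV$)
  read 2, top V: go to q_0, push ε → (q_0, ε, WYV$)
All input consumed in state q_0 with stack WYV$.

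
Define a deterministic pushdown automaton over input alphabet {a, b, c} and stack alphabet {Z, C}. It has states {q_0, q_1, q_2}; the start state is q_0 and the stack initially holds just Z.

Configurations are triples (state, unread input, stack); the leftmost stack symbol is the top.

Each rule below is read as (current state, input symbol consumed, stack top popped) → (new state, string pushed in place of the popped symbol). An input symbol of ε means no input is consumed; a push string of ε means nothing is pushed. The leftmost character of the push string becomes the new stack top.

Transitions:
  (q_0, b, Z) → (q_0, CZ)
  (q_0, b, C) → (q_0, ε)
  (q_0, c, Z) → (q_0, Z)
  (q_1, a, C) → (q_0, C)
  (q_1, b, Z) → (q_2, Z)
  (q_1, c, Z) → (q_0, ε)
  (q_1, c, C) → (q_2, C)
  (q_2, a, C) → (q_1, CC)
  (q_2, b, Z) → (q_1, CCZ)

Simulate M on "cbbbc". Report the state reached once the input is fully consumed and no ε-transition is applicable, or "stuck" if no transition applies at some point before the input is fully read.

(q_0, cbbbc, Z)
  read c, top Z: go to q_0, push Z → (q_0, bbbc, Z)
  read b, top Z: go to q_0, push CZ → (q_0, bbc, CZ)
  read b, top C: go to q_0, push ε → (q_0, bc, Z)
  read b, top Z: go to q_0, push CZ → (q_0, c, CZ)
No transition for (q_0, c, top C); M blocks with input c remaining.

stuck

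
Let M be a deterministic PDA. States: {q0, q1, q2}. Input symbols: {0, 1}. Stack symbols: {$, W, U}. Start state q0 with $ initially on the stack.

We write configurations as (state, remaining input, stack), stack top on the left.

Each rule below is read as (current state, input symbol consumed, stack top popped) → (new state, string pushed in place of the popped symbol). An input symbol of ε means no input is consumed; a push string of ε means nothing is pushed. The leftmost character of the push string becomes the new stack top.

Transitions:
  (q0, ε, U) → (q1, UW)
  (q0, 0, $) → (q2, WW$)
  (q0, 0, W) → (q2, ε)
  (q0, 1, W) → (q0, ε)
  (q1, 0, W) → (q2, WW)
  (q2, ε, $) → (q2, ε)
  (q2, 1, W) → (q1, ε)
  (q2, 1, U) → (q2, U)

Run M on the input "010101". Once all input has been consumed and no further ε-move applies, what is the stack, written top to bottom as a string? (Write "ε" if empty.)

W$

(q0, 010101, $)
  read 0, top $: go to q2, push WW$ → (q2, 10101, WW$)
  read 1, top W: go to q1, push ε → (q1, 0101, W$)
  read 0, top W: go to q2, push WW → (q2, 101, WW$)
  read 1, top W: go to q1, push ε → (q1, 01, W$)
  read 0, top W: go to q2, push WW → (q2, 1, WW$)
  read 1, top W: go to q1, push ε → (q1, ε, W$)
All input consumed in state q1 with stack W$.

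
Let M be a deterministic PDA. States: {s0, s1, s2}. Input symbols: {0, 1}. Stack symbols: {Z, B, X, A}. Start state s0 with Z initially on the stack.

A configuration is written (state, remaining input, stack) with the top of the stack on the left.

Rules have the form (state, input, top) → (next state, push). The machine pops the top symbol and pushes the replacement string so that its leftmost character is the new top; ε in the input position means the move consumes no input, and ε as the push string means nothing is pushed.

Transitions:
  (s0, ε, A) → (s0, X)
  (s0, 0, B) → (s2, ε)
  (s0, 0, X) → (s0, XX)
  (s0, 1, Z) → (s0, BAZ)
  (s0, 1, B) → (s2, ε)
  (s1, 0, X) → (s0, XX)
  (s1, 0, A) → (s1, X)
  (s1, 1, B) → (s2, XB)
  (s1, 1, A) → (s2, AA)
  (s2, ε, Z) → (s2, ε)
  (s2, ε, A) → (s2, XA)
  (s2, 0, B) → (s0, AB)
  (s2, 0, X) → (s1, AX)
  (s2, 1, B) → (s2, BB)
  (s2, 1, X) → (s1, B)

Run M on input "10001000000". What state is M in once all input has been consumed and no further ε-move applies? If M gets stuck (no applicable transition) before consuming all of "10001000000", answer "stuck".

stuck

(s0, 10001000000, Z)
  read 1, top Z: go to s0, push BAZ → (s0, 0001000000, BAZ)
  read 0, top B: go to s2, push ε → (s2, 001000000, AZ)
  ε-move, top A: go to s2, push XA → (s2, 001000000, XAZ)
  read 0, top X: go to s1, push AX → (s1, 01000000, AXAZ)
  read 0, top A: go to s1, push X → (s1, 1000000, XXAZ)
No transition for (s1, 1, top X); M blocks with input 1000000 remaining.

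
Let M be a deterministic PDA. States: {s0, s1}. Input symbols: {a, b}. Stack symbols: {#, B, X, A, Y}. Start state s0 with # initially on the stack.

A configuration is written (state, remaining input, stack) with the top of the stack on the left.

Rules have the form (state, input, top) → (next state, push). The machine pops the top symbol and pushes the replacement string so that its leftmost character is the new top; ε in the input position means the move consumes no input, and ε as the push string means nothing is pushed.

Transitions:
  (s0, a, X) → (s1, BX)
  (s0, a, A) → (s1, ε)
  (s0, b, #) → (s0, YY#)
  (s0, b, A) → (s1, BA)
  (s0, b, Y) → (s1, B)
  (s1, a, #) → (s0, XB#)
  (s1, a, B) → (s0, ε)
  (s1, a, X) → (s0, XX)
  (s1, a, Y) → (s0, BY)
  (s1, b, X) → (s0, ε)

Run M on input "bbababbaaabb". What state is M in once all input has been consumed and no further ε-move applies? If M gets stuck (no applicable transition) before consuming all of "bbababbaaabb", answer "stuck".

stuck

(s0, bbababbaaabb, #)
  read b, top #: go to s0, push YY# → (s0, bababbaaabb, YY#)
  read b, top Y: go to s1, push B → (s1, ababbaaabb, BY#)
  read a, top B: go to s0, push ε → (s0, babbaaabb, Y#)
  read b, top Y: go to s1, push B → (s1, abbaaabb, B#)
  read a, top B: go to s0, push ε → (s0, bbaaabb, #)
  read b, top #: go to s0, push YY# → (s0, baaabb, YY#)
  read b, top Y: go to s1, push B → (s1, aaabb, BY#)
  read a, top B: go to s0, push ε → (s0, aabb, Y#)
No transition for (s0, a, top Y); M blocks with input aabb remaining.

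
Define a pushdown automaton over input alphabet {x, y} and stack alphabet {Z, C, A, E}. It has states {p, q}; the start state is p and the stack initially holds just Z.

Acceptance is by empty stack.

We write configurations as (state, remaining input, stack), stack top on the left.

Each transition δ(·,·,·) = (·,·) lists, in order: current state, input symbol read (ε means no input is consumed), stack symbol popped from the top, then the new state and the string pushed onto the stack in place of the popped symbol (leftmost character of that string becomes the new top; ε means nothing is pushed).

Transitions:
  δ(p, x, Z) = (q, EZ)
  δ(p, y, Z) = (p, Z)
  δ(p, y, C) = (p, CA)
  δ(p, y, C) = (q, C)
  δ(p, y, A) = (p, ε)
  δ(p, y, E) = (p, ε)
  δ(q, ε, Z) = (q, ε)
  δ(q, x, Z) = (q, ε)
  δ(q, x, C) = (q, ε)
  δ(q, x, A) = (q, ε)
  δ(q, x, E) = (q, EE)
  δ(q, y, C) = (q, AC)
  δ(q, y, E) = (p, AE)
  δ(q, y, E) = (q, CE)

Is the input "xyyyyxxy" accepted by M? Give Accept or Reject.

Reject

No computation consumes all input and empties the stack.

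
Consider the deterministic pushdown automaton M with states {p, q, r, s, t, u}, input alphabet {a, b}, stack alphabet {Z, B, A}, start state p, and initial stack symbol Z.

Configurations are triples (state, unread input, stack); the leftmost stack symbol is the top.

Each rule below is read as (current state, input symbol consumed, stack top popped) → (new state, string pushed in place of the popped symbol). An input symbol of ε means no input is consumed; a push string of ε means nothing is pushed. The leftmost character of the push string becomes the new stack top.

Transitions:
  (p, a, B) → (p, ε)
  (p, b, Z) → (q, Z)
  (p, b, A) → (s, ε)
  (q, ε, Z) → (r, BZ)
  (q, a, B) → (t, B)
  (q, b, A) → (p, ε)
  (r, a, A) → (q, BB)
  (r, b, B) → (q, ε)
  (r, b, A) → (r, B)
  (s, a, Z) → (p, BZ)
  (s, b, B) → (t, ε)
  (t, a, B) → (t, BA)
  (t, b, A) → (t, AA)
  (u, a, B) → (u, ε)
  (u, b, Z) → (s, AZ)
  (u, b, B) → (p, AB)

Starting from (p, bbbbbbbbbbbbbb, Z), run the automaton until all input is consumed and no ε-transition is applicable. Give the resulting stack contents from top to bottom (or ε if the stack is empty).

(p, bbbbbbbbbbbbbb, Z)
  read b, top Z: go to q, push Z → (q, bbbbbbbbbbbbb, Z)
  ε-move, top Z: go to r, push BZ → (r, bbbbbbbbbbbbb, BZ)
  read b, top B: go to q, push ε → (q, bbbbbbbbbbbb, Z)
  ε-move, top Z: go to r, push BZ → (r, bbbbbbbbbbbb, BZ)
  read b, top B: go to q, push ε → (q, bbbbbbbbbbb, Z)
  ε-move, top Z: go to r, push BZ → (r, bbbbbbbbbbb, BZ)
  read b, top B: go to q, push ε → (q, bbbbbbbbbb, Z)
  ε-move, top Z: go to r, push BZ → (r, bbbbbbbbbb, BZ)
  read b, top B: go to q, push ε → (q, bbbbbbbbb, Z)
  ε-move, top Z: go to r, push BZ → (r, bbbbbbbbb, BZ)
  read b, top B: go to q, push ε → (q, bbbbbbbb, Z)
  ε-move, top Z: go to r, push BZ → (r, bbbbbbbb, BZ)
  read b, top B: go to q, push ε → (q, bbbbbbb, Z)
  ε-move, top Z: go to r, push BZ → (r, bbbbbbb, BZ)
  read b, top B: go to q, push ε → (q, bbbbbb, Z)
  ε-move, top Z: go to r, push BZ → (r, bbbbbb, BZ)
  read b, top B: go to q, push ε → (q, bbbbb, Z)
  ε-move, top Z: go to r, push BZ → (r, bbbbb, BZ)
  read b, top B: go to q, push ε → (q, bbbb, Z)
  ε-move, top Z: go to r, push BZ → (r, bbbb, BZ)
  read b, top B: go to q, push ε → (q, bbb, Z)
  ε-move, top Z: go to r, push BZ → (r, bbb, BZ)
  read b, top B: go to q, push ε → (q, bb, Z)
  ε-move, top Z: go to r, push BZ → (r, bb, BZ)
  read b, top B: go to q, push ε → (q, b, Z)
  ε-move, top Z: go to r, push BZ → (r, b, BZ)
  read b, top B: go to q, push ε → (q, ε, Z)
  ε-move, top Z: go to r, push BZ → (r, ε, BZ)
All input consumed in state r with stack BZ.

BZ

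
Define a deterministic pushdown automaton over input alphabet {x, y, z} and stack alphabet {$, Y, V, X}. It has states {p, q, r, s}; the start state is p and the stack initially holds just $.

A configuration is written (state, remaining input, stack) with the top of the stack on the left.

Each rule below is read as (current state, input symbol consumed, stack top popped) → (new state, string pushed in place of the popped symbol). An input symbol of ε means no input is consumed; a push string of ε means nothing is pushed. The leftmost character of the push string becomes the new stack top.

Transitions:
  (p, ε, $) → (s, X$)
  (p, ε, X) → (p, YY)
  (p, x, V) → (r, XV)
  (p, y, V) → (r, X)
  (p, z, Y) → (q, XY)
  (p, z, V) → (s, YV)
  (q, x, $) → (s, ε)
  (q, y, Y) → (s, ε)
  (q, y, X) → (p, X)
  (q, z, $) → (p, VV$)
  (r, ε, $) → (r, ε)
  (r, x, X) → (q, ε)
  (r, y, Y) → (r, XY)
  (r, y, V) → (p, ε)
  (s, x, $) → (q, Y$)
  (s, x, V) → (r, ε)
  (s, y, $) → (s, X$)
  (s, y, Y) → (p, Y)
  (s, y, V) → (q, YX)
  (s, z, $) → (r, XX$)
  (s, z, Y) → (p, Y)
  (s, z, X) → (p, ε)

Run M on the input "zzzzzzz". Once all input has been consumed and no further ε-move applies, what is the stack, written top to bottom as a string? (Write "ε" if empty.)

(p, zzzzzzz, $)
  ε-move, top $: go to s, push X$ → (s, zzzzzzz, X$)
  read z, top X: go to p, push ε → (p, zzzzzz, $)
  ε-move, top $: go to s, push X$ → (s, zzzzzz, X$)
  read z, top X: go to p, push ε → (p, zzzzz, $)
  ε-move, top $: go to s, push X$ → (s, zzzzz, X$)
  read z, top X: go to p, push ε → (p, zzzz, $)
  ε-move, top $: go to s, push X$ → (s, zzzz, X$)
  read z, top X: go to p, push ε → (p, zzz, $)
  ε-move, top $: go to s, push X$ → (s, zzz, X$)
  read z, top X: go to p, push ε → (p, zz, $)
  ε-move, top $: go to s, push X$ → (s, zz, X$)
  read z, top X: go to p, push ε → (p, z, $)
  ε-move, top $: go to s, push X$ → (s, z, X$)
  read z, top X: go to p, push ε → (p, ε, $)
  ε-move, top $: go to s, push X$ → (s, ε, X$)
All input consumed in state s with stack X$.

X$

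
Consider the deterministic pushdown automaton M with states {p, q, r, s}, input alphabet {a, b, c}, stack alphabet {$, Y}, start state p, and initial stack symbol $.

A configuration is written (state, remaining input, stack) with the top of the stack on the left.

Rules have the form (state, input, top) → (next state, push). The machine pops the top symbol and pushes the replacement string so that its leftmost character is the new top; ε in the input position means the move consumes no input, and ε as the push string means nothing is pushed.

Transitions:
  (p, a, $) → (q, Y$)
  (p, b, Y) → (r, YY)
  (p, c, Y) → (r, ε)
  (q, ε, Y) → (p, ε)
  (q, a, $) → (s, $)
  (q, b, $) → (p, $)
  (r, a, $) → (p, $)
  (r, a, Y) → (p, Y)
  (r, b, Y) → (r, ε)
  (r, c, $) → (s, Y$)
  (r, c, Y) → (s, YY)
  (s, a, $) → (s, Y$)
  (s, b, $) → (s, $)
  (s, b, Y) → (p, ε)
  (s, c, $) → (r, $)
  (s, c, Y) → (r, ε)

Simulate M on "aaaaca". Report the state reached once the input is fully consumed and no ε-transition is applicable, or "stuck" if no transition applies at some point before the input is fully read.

(p, aaaaca, $)
  read a, top $: go to q, push Y$ → (q, aaaca, Y$)
  ε-move, top Y: go to p, push ε → (p, aaaca, $)
  read a, top $: go to q, push Y$ → (q, aaca, Y$)
  ε-move, top Y: go to p, push ε → (p, aaca, $)
  read a, top $: go to q, push Y$ → (q, aca, Y$)
  ε-move, top Y: go to p, push ε → (p, aca, $)
  read a, top $: go to q, push Y$ → (q, ca, Y$)
  ε-move, top Y: go to p, push ε → (p, ca, $)
No transition for (p, c, top $); M blocks with input ca remaining.

stuck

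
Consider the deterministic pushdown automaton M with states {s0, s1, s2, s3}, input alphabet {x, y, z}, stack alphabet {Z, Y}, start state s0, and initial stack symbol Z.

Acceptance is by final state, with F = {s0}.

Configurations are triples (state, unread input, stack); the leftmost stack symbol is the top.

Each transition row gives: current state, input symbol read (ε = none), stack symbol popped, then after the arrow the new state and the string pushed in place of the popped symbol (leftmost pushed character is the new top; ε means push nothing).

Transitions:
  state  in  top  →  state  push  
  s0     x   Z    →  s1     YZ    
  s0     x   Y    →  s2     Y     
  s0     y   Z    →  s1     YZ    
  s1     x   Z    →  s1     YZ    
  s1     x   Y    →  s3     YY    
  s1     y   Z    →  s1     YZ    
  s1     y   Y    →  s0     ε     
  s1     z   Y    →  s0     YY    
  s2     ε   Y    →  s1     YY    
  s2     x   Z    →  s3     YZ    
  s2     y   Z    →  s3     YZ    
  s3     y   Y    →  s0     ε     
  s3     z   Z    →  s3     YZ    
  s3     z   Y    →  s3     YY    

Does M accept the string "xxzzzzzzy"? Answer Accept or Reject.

Accept

(s0, xxzzzzzzy, Z)
  read x, top Z: go to s1, push YZ → (s1, xzzzzzzy, YZ)
  read x, top Y: go to s3, push YY → (s3, zzzzzzy, YYZ)
  read z, top Y: go to s3, push YY → (s3, zzzzzy, YYYZ)
  read z, top Y: go to s3, push YY → (s3, zzzzy, YYYYZ)
  read z, top Y: go to s3, push YY → (s3, zzzy, YYYYYZ)
  read z, top Y: go to s3, push YY → (s3, zzy, YYYYYYZ)
  read z, top Y: go to s3, push YY → (s3, zy, YYYYYYYZ)
  read z, top Y: go to s3, push YY → (s3, y, YYYYYYYYZ)
  read y, top Y: go to s0, push ε → (s0, ε, YYYYYYYZ)
All input consumed; state s0 ∈ F.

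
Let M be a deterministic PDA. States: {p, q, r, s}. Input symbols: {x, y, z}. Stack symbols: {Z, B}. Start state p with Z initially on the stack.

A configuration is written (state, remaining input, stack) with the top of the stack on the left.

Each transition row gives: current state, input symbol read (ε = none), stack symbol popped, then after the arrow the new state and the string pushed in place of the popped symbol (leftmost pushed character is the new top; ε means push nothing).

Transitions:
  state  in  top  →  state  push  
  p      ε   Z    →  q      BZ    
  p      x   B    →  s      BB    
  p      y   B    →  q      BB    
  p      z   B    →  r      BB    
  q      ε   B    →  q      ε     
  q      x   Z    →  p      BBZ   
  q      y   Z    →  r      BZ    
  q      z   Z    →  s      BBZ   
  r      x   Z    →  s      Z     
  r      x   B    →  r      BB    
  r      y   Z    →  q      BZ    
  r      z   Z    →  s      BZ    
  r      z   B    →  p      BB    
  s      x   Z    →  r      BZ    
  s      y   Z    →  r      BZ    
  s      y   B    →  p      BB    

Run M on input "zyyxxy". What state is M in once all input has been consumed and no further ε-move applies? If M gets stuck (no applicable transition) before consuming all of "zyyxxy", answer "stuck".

p

(p, zyyxxy, Z)
  ε-move, top Z: go to q, push BZ → (q, zyyxxy, BZ)
  ε-move, top B: go to q, push ε → (q, zyyxxy, Z)
  read z, top Z: go to s, push BBZ → (s, yyxxy, BBZ)
  read y, top B: go to p, push BB → (p, yxxy, BBBZ)
  read y, top B: go to q, push BB → (q, xxy, BBBBZ)
  ε-move, top B: go to q, push ε → (q, xxy, BBBZ)
  ε-move, top B: go to q, push ε → (q, xxy, BBZ)
  ε-move, top B: go to q, push ε → (q, xxy, BZ)
  ε-move, top B: go to q, push ε → (q, xxy, Z)
  read x, top Z: go to p, push BBZ → (p, xy, BBZ)
  read x, top B: go to s, push BB → (s, y, BBBZ)
  read y, top B: go to p, push BB → (p, ε, BBBBZ)
All input consumed; M is in state p.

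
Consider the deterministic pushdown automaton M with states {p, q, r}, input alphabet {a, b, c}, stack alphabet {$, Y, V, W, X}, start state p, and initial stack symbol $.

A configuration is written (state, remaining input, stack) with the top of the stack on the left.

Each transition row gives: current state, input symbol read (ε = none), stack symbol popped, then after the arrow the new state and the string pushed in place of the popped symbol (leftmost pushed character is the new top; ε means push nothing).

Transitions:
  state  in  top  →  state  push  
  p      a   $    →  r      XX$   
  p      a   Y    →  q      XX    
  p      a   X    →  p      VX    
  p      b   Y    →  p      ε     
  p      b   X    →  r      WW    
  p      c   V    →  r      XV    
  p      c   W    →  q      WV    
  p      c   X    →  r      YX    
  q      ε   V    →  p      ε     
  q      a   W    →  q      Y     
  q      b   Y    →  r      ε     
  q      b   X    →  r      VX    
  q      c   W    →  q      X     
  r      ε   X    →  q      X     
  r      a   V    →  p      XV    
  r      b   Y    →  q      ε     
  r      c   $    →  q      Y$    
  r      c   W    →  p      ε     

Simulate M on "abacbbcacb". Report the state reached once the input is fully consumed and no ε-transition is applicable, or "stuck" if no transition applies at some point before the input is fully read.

(p, abacbbcacb, $) ⊢ (r, bacbbcacb, XX$) ⊢ (q, bacbbcacb, XX$) ⊢ (r, acbbcacb, VXX$) ⊢ (p, cbbcacb, XVXX$) ⊢ (r, bbcacb, YXVXX$) ⊢ (q, bcacb, XVXX$) ⊢ (r, cacb, VXVXX$)
No transition for (r, c, top V); M blocks with input cacb remaining.

stuck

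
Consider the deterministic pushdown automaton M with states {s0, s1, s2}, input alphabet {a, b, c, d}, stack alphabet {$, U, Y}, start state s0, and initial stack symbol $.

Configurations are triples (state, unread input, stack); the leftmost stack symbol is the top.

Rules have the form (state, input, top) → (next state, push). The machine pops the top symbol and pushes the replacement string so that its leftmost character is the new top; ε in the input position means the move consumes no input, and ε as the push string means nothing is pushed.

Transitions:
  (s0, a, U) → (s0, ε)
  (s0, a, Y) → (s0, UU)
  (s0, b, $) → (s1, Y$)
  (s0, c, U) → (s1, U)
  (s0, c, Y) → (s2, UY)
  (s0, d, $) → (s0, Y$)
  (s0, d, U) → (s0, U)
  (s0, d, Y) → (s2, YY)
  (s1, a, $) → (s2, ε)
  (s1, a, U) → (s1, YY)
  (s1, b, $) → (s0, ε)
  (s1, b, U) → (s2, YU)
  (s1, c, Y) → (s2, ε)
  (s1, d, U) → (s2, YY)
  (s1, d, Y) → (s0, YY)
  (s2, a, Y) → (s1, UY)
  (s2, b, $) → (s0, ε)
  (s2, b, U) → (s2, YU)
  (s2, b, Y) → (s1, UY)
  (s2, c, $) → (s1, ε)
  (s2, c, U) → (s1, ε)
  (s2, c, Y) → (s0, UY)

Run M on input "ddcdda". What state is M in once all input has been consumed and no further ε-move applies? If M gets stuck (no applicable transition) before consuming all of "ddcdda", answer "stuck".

s0

(s0, ddcdda, $) ⊢ (s0, dcdda, Y$) ⊢ (s2, cdda, YY$) ⊢ (s0, dda, UYY$) ⊢ (s0, da, UYY$) ⊢ (s0, a, UYY$) ⊢ (s0, ε, YY$)
All input consumed; M is in state s0.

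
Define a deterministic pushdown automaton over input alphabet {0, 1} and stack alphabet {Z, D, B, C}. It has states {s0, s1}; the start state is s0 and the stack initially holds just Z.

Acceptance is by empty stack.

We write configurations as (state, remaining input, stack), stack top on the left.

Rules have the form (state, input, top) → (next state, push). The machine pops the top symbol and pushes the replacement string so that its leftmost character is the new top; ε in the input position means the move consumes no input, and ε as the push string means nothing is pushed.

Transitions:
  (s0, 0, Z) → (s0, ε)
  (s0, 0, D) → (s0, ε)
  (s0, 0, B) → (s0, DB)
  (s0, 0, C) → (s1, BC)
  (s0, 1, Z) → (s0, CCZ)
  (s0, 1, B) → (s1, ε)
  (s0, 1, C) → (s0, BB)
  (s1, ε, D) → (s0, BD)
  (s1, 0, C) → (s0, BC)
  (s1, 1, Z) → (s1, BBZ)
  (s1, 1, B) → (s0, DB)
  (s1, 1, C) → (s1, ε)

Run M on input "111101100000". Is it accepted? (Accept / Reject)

(s0, 111101100000, Z) ⊢ (s0, 11101100000, CCZ) ⊢ (s0, 1101100000, BBCZ) ⊢ (s1, 101100000, BCZ) ⊢ (s0, 01100000, DBCZ) ⊢ (s0, 1100000, BCZ) ⊢ (s1, 100000, CZ) ⊢ (s1, 00000, Z)
No transition applies at (s1, 00000, Z); input not fully consumed.

Reject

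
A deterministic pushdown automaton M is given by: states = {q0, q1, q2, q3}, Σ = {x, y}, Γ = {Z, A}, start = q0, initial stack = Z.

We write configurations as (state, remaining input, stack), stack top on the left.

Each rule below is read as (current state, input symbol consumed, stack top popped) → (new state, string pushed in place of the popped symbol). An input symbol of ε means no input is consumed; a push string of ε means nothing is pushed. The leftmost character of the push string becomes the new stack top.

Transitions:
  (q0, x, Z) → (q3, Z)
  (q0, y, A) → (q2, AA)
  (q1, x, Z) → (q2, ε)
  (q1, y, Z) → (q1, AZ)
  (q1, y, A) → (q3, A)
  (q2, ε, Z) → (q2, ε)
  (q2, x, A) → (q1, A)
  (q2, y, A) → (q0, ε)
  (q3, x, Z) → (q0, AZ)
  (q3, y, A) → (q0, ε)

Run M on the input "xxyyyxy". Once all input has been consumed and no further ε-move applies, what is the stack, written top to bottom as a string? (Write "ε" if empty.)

(q0, xxyyyxy, Z) ⊢ (q3, xyyyxy, Z) ⊢ (q0, yyyxy, AZ) ⊢ (q2, yyxy, AAZ) ⊢ (q0, yxy, AZ) ⊢ (q2, xy, AAZ) ⊢ (q1, y, AAZ) ⊢ (q3, ε, AAZ)
All input consumed in state q3 with stack AAZ.

AAZ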